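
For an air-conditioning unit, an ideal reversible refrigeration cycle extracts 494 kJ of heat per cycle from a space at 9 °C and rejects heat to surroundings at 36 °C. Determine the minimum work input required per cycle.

T_H = 36 °C → 36 + 273.15 = 309.15 K.
T_C = 9 °C → 9 + 273.15 = 282.15 K.
The reversible coefficient of performance is COP_R = T_C/(T_H − T_C) = 282.15/27.00 = 10.4500.
W = Q_C/COP_R = 494/10.4500 = 47.3 kJ.

W_in ≈ 47.3 kJ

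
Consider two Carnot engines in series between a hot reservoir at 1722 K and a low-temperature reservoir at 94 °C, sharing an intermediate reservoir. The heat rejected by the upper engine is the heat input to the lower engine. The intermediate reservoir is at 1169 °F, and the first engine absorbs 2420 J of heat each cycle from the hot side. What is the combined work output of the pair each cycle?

W_total ≈ 1900 J

T_C = 94 °C → 94 + 273.15 = 367.15 K.
Two reversible stages in series are equivalent to a single Carnot engine between T_H and T_C, so η_total = 1 − T_C/T_H = 1 − 367.15/1722.00 = 0.7868.
W_total = η_total · Q_H = 0.7868 × 2420 = 1900 J.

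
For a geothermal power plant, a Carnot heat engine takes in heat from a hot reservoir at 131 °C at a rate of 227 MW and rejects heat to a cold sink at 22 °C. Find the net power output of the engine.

Ẇ ≈ 61.22 MW

T_H = 131 °C → 131 + 273.15 = 404.15 K.
T_C = 22 °C → 22 + 273.15 = 295.15 K.
Since the cycle is reversible, η = 1 − T_C/T_H = 1 − 295.15/404.15 = 0.2697.
W = η·Q_H = 0.2697 × 227 = 61.22 MW.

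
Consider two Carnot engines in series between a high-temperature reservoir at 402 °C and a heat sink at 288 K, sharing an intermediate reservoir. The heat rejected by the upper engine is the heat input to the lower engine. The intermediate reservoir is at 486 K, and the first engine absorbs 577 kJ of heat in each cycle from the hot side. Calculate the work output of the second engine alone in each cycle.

T_H = 402 °C → 402 + 273.15 = 675.15 K.
Heat entering the second stage: Q_m = Q_H·(T_m/T_H) = 577 × 486.00/675.15 = 415 kJ.
Second-stage efficiency η₂ = 1 − T_C/T_m = 1 − 288.00/486.00 = 0.4074, so W₂ = η₂·Q_m = 169 kJ.

W₂ ≈ 169 kJ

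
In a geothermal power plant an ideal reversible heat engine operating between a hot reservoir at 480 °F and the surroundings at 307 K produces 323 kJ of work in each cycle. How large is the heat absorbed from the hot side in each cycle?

Q_H ≈ 784 kJ

T_H = 480 °F → (480 − 32) × 5/9 = 248.89 °C = 522.04 K.
For a reversible engine, η = 1 − T_C/T_H = 1 − 307.00/522.04 = 0.4119.
Q_H = W/η = 323/0.4119 = 784 kJ.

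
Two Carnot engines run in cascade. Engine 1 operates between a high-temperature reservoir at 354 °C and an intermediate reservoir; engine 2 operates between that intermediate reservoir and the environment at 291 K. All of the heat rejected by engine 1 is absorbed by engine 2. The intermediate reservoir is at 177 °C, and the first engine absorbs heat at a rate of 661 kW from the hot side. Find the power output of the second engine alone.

T_H = 354 °C → 354 + 273.15 = 627.15 K.
T_m = 177 °C → 177 + 273.15 = 450.15 K.
Heat entering the second stage: Q_m = Q_H·(T_m/T_H) = 661 × 450.15/627.15 = 474 kW.
Second-stage efficiency η₂ = 1 − T_C/T_m = 1 − 291.00/450.15 = 0.3535, so W₂ = η₂·Q_m = 168 kW.

Ẇ₂ ≈ 168 kW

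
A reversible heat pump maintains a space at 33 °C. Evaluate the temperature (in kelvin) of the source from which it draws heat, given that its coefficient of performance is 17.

T_H = 33 °C → 33 + 273.15 = 306.15 K.
COP_HP = T_H/(T_H − T_C) ⇒ T_C = T_H·(COP_HP − 1)/COP_HP = 306.15 × (17 − 1)/17 = 288.1 K.

T_C ≈ 288.1 K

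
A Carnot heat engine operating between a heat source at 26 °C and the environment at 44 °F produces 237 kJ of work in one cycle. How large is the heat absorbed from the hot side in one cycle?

T_H = 26 °C → 26 + 273.15 = 299.15 K.
T_C = 44 °F → (44 − 32) × 5/9 = 6.67 °C = 279.82 K.
For a reversible engine, η = 1 − T_C/T_H = 1 − 279.82/299.15 = 0.0646.
Q_H = W/η = 237/0.0646 = 3667 kJ.

Q_H ≈ 3667 kJ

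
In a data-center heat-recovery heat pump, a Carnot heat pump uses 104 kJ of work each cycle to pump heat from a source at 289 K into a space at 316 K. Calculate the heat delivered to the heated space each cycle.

Q_H ≈ 1220 kJ

COP_HP = T_H/(T_H − T_C) = 316.00/27.00 = 11.7037.
Q_H = COP_HP · W = 11.7037 × 104 = 1220 kJ.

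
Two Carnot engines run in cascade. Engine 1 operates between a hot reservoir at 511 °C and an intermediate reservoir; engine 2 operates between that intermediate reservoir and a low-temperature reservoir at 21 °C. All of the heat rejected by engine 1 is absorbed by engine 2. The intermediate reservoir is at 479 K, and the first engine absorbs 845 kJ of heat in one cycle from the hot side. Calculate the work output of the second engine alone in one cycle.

T_H = 511 °C → 511 + 273.15 = 784.15 K.
T_C = 21 °C → 21 + 273.15 = 294.15 K.
Heat entering the second stage: Q_m = Q_H·(T_m/T_H) = 845 × 479.00/784.15 = 516 kJ.
Second-stage efficiency η₂ = 1 − T_C/T_m = 1 − 294.15/479.00 = 0.3859, so W₂ = η₂·Q_m = 199 kJ.

W₂ ≈ 199 kJ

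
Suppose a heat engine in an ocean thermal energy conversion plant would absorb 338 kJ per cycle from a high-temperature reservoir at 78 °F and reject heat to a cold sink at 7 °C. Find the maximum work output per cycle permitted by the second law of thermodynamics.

W_max ≈ 21.00 kJ

T_H = 78 °F → (78 − 32) × 5/9 = 25.56 °C = 298.71 K.
T_C = 7 °C → 7 + 273.15 = 280.15 K.
No engine can exceed the Carnot limit: η_max = 1 − T_C/T_H = 1 − 280.15/298.71 = 0.0621.
W_max = η_max · Q_H = 0.0621 × 338 = 21.00 kJ.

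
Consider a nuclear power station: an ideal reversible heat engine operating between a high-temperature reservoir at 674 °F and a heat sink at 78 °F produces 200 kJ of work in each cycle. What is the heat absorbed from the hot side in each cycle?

T_H = 674 °F → (674 − 32) × 5/9 = 356.67 °C = 629.82 K.
T_C = 78 °F → (78 − 32) × 5/9 = 25.56 °C = 298.71 K.
η_rev = 1 − T_C/T_H = 1 − 298.71/629.82 = 0.5257.
Q_H = W/η = 200/0.5257 = 380 kJ.

Q_H ≈ 380 kJ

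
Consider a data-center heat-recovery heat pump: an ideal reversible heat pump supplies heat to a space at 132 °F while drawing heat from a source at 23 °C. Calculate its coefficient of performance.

COP_HP ≈ 10.1

T_H = 132 °F → (132 − 32) × 5/9 = 55.56 °C = 328.71 K.
T_C = 23 °C → 23 + 273.15 = 296.15 K.
For a reversible heat pump, COP_HP = T_H/(T_H − T_C) = 328.71/(328.71 − 296.15) = 10.1.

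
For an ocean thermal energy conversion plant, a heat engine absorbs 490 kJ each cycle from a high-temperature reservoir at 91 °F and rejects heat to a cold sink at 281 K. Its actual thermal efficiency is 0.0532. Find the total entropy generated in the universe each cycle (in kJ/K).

ΔS_univ ≈ 0.0493 kJ/K

T_H = 91 °F → (91 − 32) × 5/9 = 32.78 °C = 305.93 K.
W = η·Q_H = 0.0532 × 490 = 26.07 kJ, so Q_C = Q_H − W = 463.9 kJ.
Reservoir entropy changes: ΔS_H = −Q_H/T_H = −490/305.93 = -1.602 kJ/K and ΔS_C = +Q_C/T_C = 463.9/281.00 = 1.651 kJ/K.
ΔS_univ = −Q_H/T_H + Q_C/T_C = 0.0493 kJ/K (> 0, since η = 0.0532 < η_Carnot = 0.081).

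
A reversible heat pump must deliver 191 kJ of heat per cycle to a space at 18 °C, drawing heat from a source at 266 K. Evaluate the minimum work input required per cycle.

W_in ≈ 16.5 kJ

T_H = 18 °C → 18 + 273.15 = 291.15 K.
COP_HP = T_H/(T_H − T_C) = 291.15/25.15 = 11.5765.
W = Q_H/COP_HP = 191/11.5765 = 16.5 kJ.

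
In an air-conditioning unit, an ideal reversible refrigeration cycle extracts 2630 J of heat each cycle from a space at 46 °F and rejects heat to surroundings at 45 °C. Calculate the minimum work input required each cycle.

W_in ≈ 348 J

T_H = 45 °C → 45 + 273.15 = 318.15 K.
T_C = 46 °F → (46 − 32) × 5/9 = 7.78 °C = 280.93 K.
For a reversible refrigerator, COP_R = T_C/(T_H − T_C) = 280.93/37.22 = 7.5473.
W = Q_C/COP_R = 2630/7.5473 = 348 J.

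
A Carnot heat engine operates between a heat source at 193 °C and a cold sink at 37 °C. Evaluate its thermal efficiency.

η ≈ 0.335

T_H = 193 °C → 193 + 273.15 = 466.15 K.
T_C = 37 °C → 37 + 273.15 = 310.15 K.
Since the cycle is reversible, η = 1 − T_C/T_H = 1 − 310.15/466.15 = 0.335.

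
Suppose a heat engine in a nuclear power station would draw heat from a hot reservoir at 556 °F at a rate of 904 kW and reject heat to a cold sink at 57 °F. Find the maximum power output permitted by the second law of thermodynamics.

Ẇ_max ≈ 444 kW

T_H = 556 °F → (556 − 32) × 5/9 = 291.11 °C = 564.26 K.
T_C = 57 °F → (57 − 32) × 5/9 = 13.89 °C = 287.04 K.
No engine can exceed the Carnot limit: η_max = 1 − T_C/T_H = 1 − 287.04/564.26 = 0.4913.
W_max = η_max · Q_H = 0.4913 × 904 = 444 kW.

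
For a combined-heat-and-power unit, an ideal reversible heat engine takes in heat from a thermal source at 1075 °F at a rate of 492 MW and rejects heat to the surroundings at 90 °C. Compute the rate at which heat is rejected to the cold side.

T_H = 1075 °F → (1075 − 32) × 5/9 = 579.44 °C = 852.59 K.
T_C = 90 °C → 90 + 273.15 = 363.15 K.
η_rev = 1 − T_C/T_H = 1 − 363.15/852.59 = 0.5741.
For a reversible cycle Q_C/Q_H = T_C/T_H, so Q_C = 492 × 363.15/852.59 = 209.6 MW.

Q̇_C ≈ 209.6 MW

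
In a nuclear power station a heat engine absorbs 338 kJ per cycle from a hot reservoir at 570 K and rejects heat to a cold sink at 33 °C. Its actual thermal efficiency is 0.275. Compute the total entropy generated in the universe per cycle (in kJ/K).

ΔS_univ ≈ 0.207 kJ/K

T_C = 33 °C → 33 + 273.15 = 306.15 K.
W = η·Q_H = 0.275 × 338 = 92.95 kJ, so Q_C = Q_H − W = 245.1 kJ.
The hot reservoir loses entropy Q_H/T_H = 338/570.00 = 0.5930 kJ/K; the cold reservoir gains Q_C/T_C = 245.1/306.15 = 0.8004 kJ/K.
ΔS_univ = −Q_H/T_H + Q_C/T_C = 0.207 kJ/K (> 0, since η = 0.275 < η_Carnot = 0.463).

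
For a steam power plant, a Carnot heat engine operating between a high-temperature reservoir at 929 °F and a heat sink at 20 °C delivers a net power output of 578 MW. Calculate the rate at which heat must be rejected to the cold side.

Q̇_C ≈ 354 MW

T_H = 929 °F → (929 − 32) × 5/9 = 498.33 °C = 771.48 K.
T_C = 20 °C → 20 + 273.15 = 293.15 K.
The Carnot efficiency is η = 1 − T_C/T_H = 1 − 293.15/771.48 = 0.6200.
Since Q_C/Q_H = T_C/T_H and Q_H = W/η, Q_C = W·T_C/(T_H − T_C) = 578 × 293.15/478.33 = 354 MW.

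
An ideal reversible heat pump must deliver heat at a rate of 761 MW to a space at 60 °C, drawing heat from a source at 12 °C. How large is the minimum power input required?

T_H = 60 °C → 60 + 273.15 = 333.15 K.
T_C = 12 °C → 12 + 273.15 = 285.15 K.
For a reversible heat pump, COP_HP = T_H/(T_H − T_C) = 333.15/48.00 = 6.9406.
W = Q_H/COP_HP = 761/6.9406 = 110 MW.

Ẇ_in ≈ 110 MW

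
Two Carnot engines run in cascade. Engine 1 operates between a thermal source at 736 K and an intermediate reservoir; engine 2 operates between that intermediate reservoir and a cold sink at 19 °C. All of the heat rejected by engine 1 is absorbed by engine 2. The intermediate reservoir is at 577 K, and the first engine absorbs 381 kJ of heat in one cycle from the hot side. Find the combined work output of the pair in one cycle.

T_C = 19 °C → 19 + 273.15 = 292.15 K.
Two reversible stages in series are equivalent to a single Carnot engine between T_H and T_C, so η_total = 1 − T_C/T_H = 1 − 292.15/736.00 = 0.6031.
W_total = η_total · Q_H = 0.6031 × 381 = 229.8 kJ.

W_total ≈ 229.8 kJ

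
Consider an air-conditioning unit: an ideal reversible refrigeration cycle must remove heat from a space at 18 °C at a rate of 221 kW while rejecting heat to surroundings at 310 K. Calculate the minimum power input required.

T_C = 18 °C → 18 + 273.15 = 291.15 K.
For a reversible refrigerator, COP_R = T_C/(T_H − T_C) = 291.15/18.85 = 15.4456.
W = Q_C/COP_R = 221/15.4456 = 14.31 kW.

Ẇ_in ≈ 14.31 kW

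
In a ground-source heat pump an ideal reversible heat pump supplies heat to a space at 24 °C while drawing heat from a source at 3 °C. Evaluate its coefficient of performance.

COP_HP ≈ 14.1

T_H = 24 °C → 24 + 273.15 = 297.15 K.
T_C = 3 °C → 3 + 273.15 = 276.15 K.
COP_HP = T_H/(T_H − T_C) = 297.15/(297.15 − 276.15) = 14.1.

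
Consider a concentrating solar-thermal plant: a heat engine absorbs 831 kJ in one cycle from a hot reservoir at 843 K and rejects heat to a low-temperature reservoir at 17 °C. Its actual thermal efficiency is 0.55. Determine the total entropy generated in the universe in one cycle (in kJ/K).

ΔS_univ ≈ 0.3031 kJ/K

T_C = 17 °C → 17 + 273.15 = 290.15 K.
W = η·Q_H = 0.55 × 831 = 457.1 kJ, so Q_C = Q_H − W = 373.9 kJ.
The hot reservoir loses entropy Q_H/T_H = 831/843.00 = 0.9858 kJ/K; the cold reservoir gains Q_C/T_C = 373.9/290.15 = 1.289 kJ/K.
ΔS_univ = −Q_H/T_H + Q_C/T_C = 0.3031 kJ/K (> 0, since η = 0.55 < η_Carnot = 0.656).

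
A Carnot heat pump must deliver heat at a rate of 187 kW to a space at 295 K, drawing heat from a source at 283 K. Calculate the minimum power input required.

For a reversible heat pump, COP_HP = T_H/(T_H − T_C) = 295.00/12.00 = 24.5833.
W = Q_H/COP_HP = 187/24.5833 = 7.607 kW.

Ẇ_in ≈ 7.607 kW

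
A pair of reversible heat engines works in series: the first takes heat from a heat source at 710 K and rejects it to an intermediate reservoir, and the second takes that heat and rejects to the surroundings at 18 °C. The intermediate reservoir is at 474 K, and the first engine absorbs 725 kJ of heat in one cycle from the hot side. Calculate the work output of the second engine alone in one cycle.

W₂ ≈ 187 kJ

T_C = 18 °C → 18 + 273.15 = 291.15 K.
Heat entering the second stage: Q_m = Q_H·(T_m/T_H) = 725 × 474.00/710.00 = 484 kJ.
Second-stage efficiency η₂ = 1 − T_C/T_m = 1 − 291.15/474.00 = 0.3858, so W₂ = η₂·Q_m = 187 kJ.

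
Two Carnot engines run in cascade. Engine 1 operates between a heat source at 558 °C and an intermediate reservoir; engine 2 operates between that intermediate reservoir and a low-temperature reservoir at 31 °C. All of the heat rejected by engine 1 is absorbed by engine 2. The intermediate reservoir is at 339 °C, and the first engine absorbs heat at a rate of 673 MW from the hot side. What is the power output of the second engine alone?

Ẇ₂ ≈ 249 MW

T_H = 558 °C → 558 + 273.15 = 831.15 K.
T_C = 31 °C → 31 + 273.15 = 304.15 K.
T_m = 339 °C → 339 + 273.15 = 612.15 K.
Heat entering the second stage: Q_m = Q_H·(T_m/T_H) = 673 × 612.15/831.15 = 496 MW.
Second-stage efficiency η₂ = 1 − T_C/T_m = 1 − 304.15/612.15 = 0.5031, so W₂ = η₂·Q_m = 249 MW.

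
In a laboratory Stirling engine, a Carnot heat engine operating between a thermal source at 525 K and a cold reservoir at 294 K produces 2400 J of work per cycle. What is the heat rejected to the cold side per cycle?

Q_C ≈ 3055 J

The Carnot efficiency is η = 1 − T_C/T_H = 1 − 294.00/525.00 = 0.4400.
Since Q_C/Q_H = T_C/T_H and Q_H = W/η, Q_C = W·T_C/(T_H − T_C) = 2400 × 294.00/231.00 = 3055 J.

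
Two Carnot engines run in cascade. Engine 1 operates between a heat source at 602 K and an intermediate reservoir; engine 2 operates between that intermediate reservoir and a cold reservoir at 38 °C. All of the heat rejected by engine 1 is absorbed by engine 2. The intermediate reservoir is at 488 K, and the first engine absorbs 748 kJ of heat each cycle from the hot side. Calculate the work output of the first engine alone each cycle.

T_C = 38 °C → 38 + 273.15 = 311.15 K.
First-stage efficiency η₁ = 1 − T_m/T_H = 1 − 488.00/602.00 = 0.1894.
W₁ = η₁·Q_H = 0.1894 × 748 = 142 kJ.

W₁ ≈ 142 kJ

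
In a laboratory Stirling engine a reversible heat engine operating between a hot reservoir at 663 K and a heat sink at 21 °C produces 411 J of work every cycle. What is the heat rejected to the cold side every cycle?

Q_C ≈ 328 J

T_C = 21 °C → 21 + 273.15 = 294.15 K.
η_rev = 1 − T_C/T_H = 1 − 294.15/663.00 = 0.5563.
Since Q_C/Q_H = T_C/T_H and Q_H = W/η, Q_C = W·T_C/(T_H − T_C) = 411 × 294.15/368.85 = 328 J.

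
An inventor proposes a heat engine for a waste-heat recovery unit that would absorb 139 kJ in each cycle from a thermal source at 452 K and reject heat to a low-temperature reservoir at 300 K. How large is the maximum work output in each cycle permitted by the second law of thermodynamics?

By the Carnot theorem, η_max = 1 − T_C/T_H = 1 − 300.00/452.00 = 0.3363.
W_max = η_max · Q_H = 0.3363 × 139 = 46.7 kJ.

W_max ≈ 46.7 kJ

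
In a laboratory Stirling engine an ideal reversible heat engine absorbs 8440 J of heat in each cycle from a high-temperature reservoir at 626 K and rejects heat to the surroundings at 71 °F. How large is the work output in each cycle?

W ≈ 4465 J

T_C = 71 °F → (71 − 32) × 5/9 = 21.67 °C = 294.82 K.
η_rev = 1 − T_C/T_H = 1 − 294.82/626.00 = 0.5290.
W = η·Q_H = 0.5290 × 8440 = 4465 J.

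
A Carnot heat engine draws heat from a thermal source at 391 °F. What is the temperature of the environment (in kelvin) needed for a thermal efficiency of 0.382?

T_H = 391 °F → (391 − 32) × 5/9 = 199.44 °C = 472.59 K.
From η = 1 − T_C/T_H, T_C = T_H·(1 − η) = 472.59 × (1 − 0.382) = 292 K.

T_C ≈ 292 K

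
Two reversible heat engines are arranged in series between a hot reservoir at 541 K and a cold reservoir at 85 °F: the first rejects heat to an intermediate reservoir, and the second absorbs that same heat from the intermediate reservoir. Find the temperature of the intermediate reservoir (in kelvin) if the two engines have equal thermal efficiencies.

T_m ≈ 404.6 K

T_C = 85 °F → (85 − 32) × 5/9 = 29.44 °C = 302.59 K.
Equal efficiencies require 1 − T_m/T_H = 1 − T_C/T_m, i.e. T_m/T_H = T_C/T_m, so T_m = √(T_H·T_C) = √(541.00 × 302.59) = 404.6 K.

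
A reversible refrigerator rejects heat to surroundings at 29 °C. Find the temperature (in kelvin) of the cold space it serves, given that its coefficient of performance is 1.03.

T_H = 29 °C → 29 + 273.15 = 302.15 K.
COP_R = T_C/(T_H − T_C) ⇒ T_C = T_H·COP_R/(1 + COP_R) = 302.15 × 1.03/(1 + 1.03) = 153.3 K.

T_C ≈ 153.3 K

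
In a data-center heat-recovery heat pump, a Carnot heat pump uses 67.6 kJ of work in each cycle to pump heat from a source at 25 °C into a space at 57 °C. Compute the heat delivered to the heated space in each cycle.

T_H = 57 °C → 57 + 273.15 = 330.15 K.
T_C = 25 °C → 25 + 273.15 = 298.15 K.
Reversible heating COP: COP_HP = T_H/(T_H − T_C) = 330.15/32.00 = 10.3172.
Q_H = COP_HP · W = 10.3172 × 67.6 = 697 kJ.

Q_H ≈ 697 kJ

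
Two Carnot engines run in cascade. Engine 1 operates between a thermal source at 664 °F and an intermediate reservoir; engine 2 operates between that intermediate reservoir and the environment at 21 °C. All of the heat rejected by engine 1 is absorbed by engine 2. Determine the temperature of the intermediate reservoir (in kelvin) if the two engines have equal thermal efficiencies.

T_m ≈ 428.5 K

T_H = 664 °F → (664 − 32) × 5/9 = 351.11 °C = 624.26 K.
T_C = 21 °C → 21 + 273.15 = 294.15 K.
Equal efficiencies require 1 − T_m/T_H = 1 − T_C/T_m, i.e. T_m/T_H = T_C/T_m, so T_m = √(T_H·T_C) = √(624.26 × 294.15) = 428.5 K.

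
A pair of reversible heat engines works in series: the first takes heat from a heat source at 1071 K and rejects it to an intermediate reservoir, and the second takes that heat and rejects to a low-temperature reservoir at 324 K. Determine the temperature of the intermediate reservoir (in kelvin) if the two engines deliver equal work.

For reversible stages Q_m = Q_H·(T_m/T_H). Setting W₁ = Q_H(1 − T_m/T_H) equal to W₂ = Q_m(1 − T_C/T_m) = Q_H·(T_m − T_C)/T_H gives T_H − T_m = T_m − T_C, so T_m = (T_H + T_C)/2 = (1071.00 + 324.00)/2 = 698 K.

T_m ≈ 698 K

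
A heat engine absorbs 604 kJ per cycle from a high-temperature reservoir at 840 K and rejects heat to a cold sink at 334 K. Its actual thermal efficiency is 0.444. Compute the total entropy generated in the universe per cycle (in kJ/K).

W = η·Q_H = 0.444 × 604 = 268.2 kJ, so Q_C = Q_H − W = 335.8 kJ.
Reservoir entropy changes: ΔS_H = −Q_H/T_H = −604/840.00 = -0.7190 kJ/K and ΔS_C = +Q_C/T_C = 335.8/334.00 = 1.005 kJ/K.
ΔS_univ = −Q_H/T_H + Q_C/T_C = 0.286 kJ/K (> 0, since η = 0.444 < η_Carnot = 0.602).

ΔS_univ ≈ 0.286 kJ/K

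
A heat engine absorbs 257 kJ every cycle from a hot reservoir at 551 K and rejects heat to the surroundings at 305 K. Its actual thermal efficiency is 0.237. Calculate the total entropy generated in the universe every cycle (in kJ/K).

ΔS_univ ≈ 0.176 kJ/K

W = η·Q_H = 0.237 × 257 = 60.91 kJ, so Q_C = Q_H − W = 196.1 kJ.
Reservoir entropy changes: ΔS_H = −Q_H/T_H = −257/551.00 = -0.4664 kJ/K and ΔS_C = +Q_C/T_C = 196.1/305.00 = 0.6429 kJ/K.
ΔS_univ = −Q_H/T_H + Q_C/T_C = 0.176 kJ/K (> 0, since η = 0.237 < η_Carnot = 0.446).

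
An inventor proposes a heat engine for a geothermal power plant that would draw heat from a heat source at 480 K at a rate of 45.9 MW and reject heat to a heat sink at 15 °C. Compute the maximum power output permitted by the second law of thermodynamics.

T_C = 15 °C → 15 + 273.15 = 288.15 K.
The upper bound on efficiency is η_max = 1 − T_C/T_H = 1 − 288.15/480.00 = 0.3997.
W_max = η_max · Q_H = 0.3997 × 45.9 = 18.3 MW.

Ẇ_max ≈ 18.3 MW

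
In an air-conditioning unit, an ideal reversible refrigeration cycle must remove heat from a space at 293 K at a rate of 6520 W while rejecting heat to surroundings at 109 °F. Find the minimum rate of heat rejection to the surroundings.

T_H = 109 °F → (109 − 32) × 5/9 = 42.78 °C = 315.93 K.
For a reversible cycle Q_H/Q_C = T_H/T_C, so Q_H = Q_C·T_H/T_C = 6520 × 315.93/293.00 = 7030 W.

Q̇_H ≈ 7030 W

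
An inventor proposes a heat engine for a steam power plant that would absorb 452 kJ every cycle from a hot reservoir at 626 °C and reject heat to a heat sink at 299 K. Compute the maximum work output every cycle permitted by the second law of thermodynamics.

W_max ≈ 302 kJ

T_H = 626 °C → 626 + 273.15 = 899.15 K.
The upper bound on efficiency is η_max = 1 − T_C/T_H = 1 − 299.00/899.15 = 0.6675.
W_max = η_max · Q_H = 0.6675 × 452 = 302 kJ.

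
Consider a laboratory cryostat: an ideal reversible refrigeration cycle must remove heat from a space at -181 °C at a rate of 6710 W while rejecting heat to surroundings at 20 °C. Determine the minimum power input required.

T_H = 20 °C → 20 + 273.15 = 293.15 K.
T_C = -181 °C → -181 + 273.15 = 92.15 K.
The reversible coefficient of performance is COP_R = T_C/(T_H − T_C) = 92.15/201.00 = 0.4585.
W = Q_C/COP_R = 6710/0.4585 = 14600 W.

Ẇ_in ≈ 14600 W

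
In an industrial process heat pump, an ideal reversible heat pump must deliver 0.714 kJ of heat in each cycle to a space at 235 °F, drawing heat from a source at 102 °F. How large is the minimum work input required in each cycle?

W_in ≈ 0.137 kJ

T_H = 235 °F → (235 − 32) × 5/9 = 112.78 °C = 385.93 K.
T_C = 102 °F → (102 − 32) × 5/9 = 38.89 °C = 312.04 K.
Reversible heating COP: COP_HP = T_H/(T_H − T_C) = 385.93/73.89 = 5.2231.
W = Q_H/COP_HP = 0.714/5.2231 = 0.137 kJ.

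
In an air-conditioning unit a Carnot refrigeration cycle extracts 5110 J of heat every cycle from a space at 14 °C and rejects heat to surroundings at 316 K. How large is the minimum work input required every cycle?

W_in ≈ 513 J

T_C = 14 °C → 14 + 273.15 = 287.15 K.
COP_R = T_C/(T_H − T_C) = 287.15/28.85 = 9.9532.
W = Q_C/COP_R = 5110/9.9532 = 513 J.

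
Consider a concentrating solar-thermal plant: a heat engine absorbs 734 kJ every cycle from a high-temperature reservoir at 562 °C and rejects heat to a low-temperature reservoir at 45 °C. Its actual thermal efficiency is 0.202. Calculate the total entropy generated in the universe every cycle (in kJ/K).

T_H = 562 °C → 562 + 273.15 = 835.15 K.
T_C = 45 °C → 45 + 273.15 = 318.15 K.
W = η·Q_H = 0.202 × 734 = 148.3 kJ, so Q_C = Q_H − W = 585.7 kJ.
The hot reservoir loses entropy Q_H/T_H = 734/835.15 = 0.8789 kJ/K; the cold reservoir gains Q_C/T_C = 585.7/318.15 = 1.841 kJ/K.
ΔS_univ = −Q_H/T_H + Q_C/T_C = 0.9622 kJ/K (> 0, since η = 0.202 < η_Carnot = 0.619).

ΔS_univ ≈ 0.9622 kJ/K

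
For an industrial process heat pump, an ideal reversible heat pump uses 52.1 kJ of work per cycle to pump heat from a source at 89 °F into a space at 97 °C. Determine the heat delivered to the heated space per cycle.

T_H = 97 °C → 97 + 273.15 = 370.15 K.
T_C = 89 °F → (89 − 32) × 5/9 = 31.67 °C = 304.82 K.
Reversible heating COP: COP_HP = T_H/(T_H − T_C) = 370.15/65.33 = 5.6656.
Q_H = COP_HP · W = 5.6656 × 52.1 = 295 kJ.

Q_H ≈ 295 kJ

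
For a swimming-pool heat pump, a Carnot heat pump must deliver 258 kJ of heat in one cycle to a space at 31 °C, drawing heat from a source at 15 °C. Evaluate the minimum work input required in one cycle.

W_in ≈ 13.6 kJ

T_H = 31 °C → 31 + 273.15 = 304.15 K.
T_C = 15 °C → 15 + 273.15 = 288.15 K.
COP_HP = T_H/(T_H − T_C) = 304.15/16.00 = 19.0094.
W = Q_H/COP_HP = 258/19.0094 = 13.6 kJ.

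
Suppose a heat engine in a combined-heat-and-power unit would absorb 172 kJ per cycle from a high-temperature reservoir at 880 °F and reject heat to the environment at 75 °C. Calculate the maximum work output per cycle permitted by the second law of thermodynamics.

T_H = 880 °F → (880 − 32) × 5/9 = 471.11 °C = 744.26 K.
T_C = 75 °C → 75 + 273.15 = 348.15 K.
By the Carnot theorem, η_max = 1 − T_C/T_H = 1 − 348.15/744.26 = 0.5322.
W_max = η_max · Q_H = 0.5322 × 172 = 91.5 kJ.

W_max ≈ 91.5 kJ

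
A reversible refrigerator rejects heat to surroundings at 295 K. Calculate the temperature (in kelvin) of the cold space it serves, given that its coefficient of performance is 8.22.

COP_R = T_C/(T_H − T_C) ⇒ T_C = T_H·COP_R/(1 + COP_R) = 295.00 × 8.22/(1 + 8.22) = 263 K.

T_C ≈ 263 K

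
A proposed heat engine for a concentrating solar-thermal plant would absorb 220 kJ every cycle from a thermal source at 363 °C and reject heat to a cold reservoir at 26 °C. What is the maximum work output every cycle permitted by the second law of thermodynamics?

W_max ≈ 117 kJ

T_H = 363 °C → 363 + 273.15 = 636.15 K.
T_C = 26 °C → 26 + 273.15 = 299.15 K.
The second-law ceiling is the Carnot efficiency, η_max = 1 − T_C/T_H = 1 − 299.15/636.15 = 0.5297.
W_max = η_max · Q_H = 0.5297 × 220 = 117 kJ.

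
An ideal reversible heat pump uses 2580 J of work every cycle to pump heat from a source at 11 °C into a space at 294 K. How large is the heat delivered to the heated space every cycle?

T_C = 11 °C → 11 + 273.15 = 284.15 K.
COP_HP = T_H/(T_H − T_C) = 294.00/9.85 = 29.8477.
Q_H = COP_HP · W = 29.8477 × 2580 = 77010 J.

Q_H ≈ 77010 J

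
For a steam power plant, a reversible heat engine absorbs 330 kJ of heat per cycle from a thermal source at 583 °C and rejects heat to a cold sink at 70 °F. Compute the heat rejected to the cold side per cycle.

T_H = 583 °C → 583 + 273.15 = 856.15 K.
T_C = 70 °F → (70 − 32) × 5/9 = 21.11 °C = 294.26 K.
Carnot efficiency: η = 1 − T_C/T_H = 1 − 294.26/856.15 = 0.6563.
For a reversible cycle Q_C/Q_H = T_C/T_H, so Q_C = 330 × 294.26/856.15 = 113 kJ.

Q_C ≈ 113 kJ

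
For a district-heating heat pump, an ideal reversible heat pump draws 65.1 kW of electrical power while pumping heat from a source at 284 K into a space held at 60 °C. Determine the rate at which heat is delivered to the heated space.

T_H = 60 °C → 60 + 273.15 = 333.15 K.
Reversible heating COP: COP_HP = T_H/(T_H − T_C) = 333.15/49.15 = 6.7782.
Q_H = COP_HP · W = 6.7782 × 65.1 = 441 kW.

Q̇_H ≈ 441 kW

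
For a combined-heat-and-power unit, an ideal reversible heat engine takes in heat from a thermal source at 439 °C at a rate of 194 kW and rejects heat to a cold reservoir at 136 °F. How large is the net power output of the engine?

Ẇ ≈ 104 kW

T_H = 439 °C → 439 + 273.15 = 712.15 K.
T_C = 136 °F → (136 − 32) × 5/9 = 57.78 °C = 330.93 K.
For a reversible engine, η = 1 − T_C/T_H = 1 − 330.93/712.15 = 0.5353.
W = η·Q_H = 0.5353 × 194 = 104 kW.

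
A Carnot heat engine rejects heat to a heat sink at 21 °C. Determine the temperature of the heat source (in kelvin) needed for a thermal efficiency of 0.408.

T_C = 21 °C → 21 + 273.15 = 294.15 K.
From η = 1 − T_C/T_H, solving for T_H gives T_H = T_C/(1 − η) = 294.15/(1 − 0.408) = 496.9 K.

T_H ≈ 496.9 K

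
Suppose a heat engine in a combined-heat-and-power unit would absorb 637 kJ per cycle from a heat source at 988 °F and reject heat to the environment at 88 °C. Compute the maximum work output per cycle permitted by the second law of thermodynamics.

W_max ≈ 351.0 kJ

T_H = 988 °F → (988 − 32) × 5/9 = 531.11 °C = 804.26 K.
T_C = 88 °C → 88 + 273.15 = 361.15 K.
The upper bound on efficiency is η_max = 1 − T_C/T_H = 1 − 361.15/804.26 = 0.5510.
W_max = η_max · Q_H = 0.5510 × 637 = 351.0 kJ.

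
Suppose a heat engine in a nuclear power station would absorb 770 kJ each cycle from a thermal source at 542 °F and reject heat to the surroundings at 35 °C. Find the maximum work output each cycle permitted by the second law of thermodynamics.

W_max ≈ 344 kJ

T_H = 542 °F → (542 − 32) × 5/9 = 283.33 °C = 556.48 K.
T_C = 35 °C → 35 + 273.15 = 308.15 K.
The upper bound on efficiency is η_max = 1 − T_C/T_H = 1 − 308.15/556.48 = 0.4463.
W_max = η_max · Q_H = 0.4463 × 770 = 344 kJ.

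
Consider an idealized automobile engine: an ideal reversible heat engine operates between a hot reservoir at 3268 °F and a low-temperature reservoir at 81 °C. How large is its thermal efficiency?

T_H = 3268 °F → (3268 − 32) × 5/9 = 1797.78 °C = 2070.93 K.
T_C = 81 °C → 81 + 273.15 = 354.15 K.
Carnot efficiency: η = 1 − T_C/T_H = 1 − 354.15/2070.93 = 0.829.

η ≈ 0.829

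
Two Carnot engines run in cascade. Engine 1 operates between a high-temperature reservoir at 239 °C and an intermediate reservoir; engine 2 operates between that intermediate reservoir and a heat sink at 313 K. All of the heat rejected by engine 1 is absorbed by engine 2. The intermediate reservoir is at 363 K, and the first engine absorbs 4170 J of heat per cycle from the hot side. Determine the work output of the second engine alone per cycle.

T_H = 239 °C → 239 + 273.15 = 512.15 K.
Heat entering the second stage: Q_m = Q_H·(T_m/T_H) = 4170 × 363.00/512.15 = 2960 J.
Second-stage efficiency η₂ = 1 − T_C/T_m = 1 − 313.00/363.00 = 0.1377, so W₂ = η₂·Q_m = 407 J.

W₂ ≈ 407 J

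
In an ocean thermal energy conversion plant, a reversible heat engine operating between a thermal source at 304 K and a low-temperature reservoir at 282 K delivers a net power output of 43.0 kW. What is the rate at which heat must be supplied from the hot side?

Q̇_H ≈ 594 kW

Carnot efficiency: η = 1 − T_C/T_H = 1 − 282.00/304.00 = 0.0724.
Q_H = W/η = 43.0/0.0724 = 594 kW.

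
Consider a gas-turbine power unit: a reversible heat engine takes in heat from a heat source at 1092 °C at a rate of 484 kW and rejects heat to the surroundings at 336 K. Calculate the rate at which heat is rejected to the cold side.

T_H = 1092 °C → 1092 + 273.15 = 1365.15 K.
η_rev = 1 − T_C/T_H = 1 − 336.00/1365.15 = 0.7539.
For a reversible cycle Q_C/Q_H = T_C/T_H, so Q_C = 484 × 336.00/1365.15 = 119 kW.

Q̇_C ≈ 119 kW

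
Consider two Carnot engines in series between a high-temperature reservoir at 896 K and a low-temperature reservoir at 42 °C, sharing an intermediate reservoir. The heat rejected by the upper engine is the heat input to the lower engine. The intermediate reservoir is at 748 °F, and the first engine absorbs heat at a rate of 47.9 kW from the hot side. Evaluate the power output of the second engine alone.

T_C = 42 °C → 42 + 273.15 = 315.15 K.
T_m = 748 °F → (748 − 32) × 5/9 = 397.78 °C = 670.93 K.
Heat entering the second stage: Q_m = Q_H·(T_m/T_H) = 47.9 × 670.93/896.00 = 35.9 kW.
Second-stage efficiency η₂ = 1 − T_C/T_m = 1 − 315.15/670.93 = 0.5303, so W₂ = η₂·Q_m = 19.0 kW.

Ẇ₂ ≈ 19.0 kW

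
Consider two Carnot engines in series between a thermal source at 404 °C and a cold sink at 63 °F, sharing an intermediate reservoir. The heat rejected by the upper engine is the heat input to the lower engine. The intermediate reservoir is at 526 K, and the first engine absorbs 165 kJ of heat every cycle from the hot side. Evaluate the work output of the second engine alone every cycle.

T_H = 404 °C → 404 + 273.15 = 677.15 K.
T_C = 63 °F → (63 − 32) × 5/9 = 17.22 °C = 290.37 K.
Heat entering the second stage: Q_m = Q_H·(T_m/T_H) = 165 × 526.00/677.15 = 128 kJ.
Second-stage efficiency η₂ = 1 − T_C/T_m = 1 − 290.37/526.00 = 0.4480, so W₂ = η₂·Q_m = 57.4 kJ.

W₂ ≈ 57.4 kJ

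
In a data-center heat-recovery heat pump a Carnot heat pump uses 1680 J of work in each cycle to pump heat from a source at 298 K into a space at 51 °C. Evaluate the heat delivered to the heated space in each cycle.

Q_H ≈ 20820 J

T_H = 51 °C → 51 + 273.15 = 324.15 K.
The Carnot heat-pump COP is COP_HP = T_H/(T_H − T_C) = 324.15/26.15 = 12.3958.
Q_H = COP_HP · W = 12.3958 × 1680 = 20820 J.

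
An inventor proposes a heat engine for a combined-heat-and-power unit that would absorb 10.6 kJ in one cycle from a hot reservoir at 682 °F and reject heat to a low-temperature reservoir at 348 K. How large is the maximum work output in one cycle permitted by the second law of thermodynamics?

W_max ≈ 4.78 kJ

T_H = 682 °F → (682 − 32) × 5/9 = 361.11 °C = 634.26 K.
By the Carnot theorem, η_max = 1 − T_C/T_H = 1 − 348.00/634.26 = 0.4513.
W_max = η_max · Q_H = 0.4513 × 10.6 = 4.78 kJ.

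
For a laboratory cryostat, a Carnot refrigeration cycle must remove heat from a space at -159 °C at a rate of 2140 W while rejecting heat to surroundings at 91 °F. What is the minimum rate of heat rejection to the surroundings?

Q̇_H ≈ 5735 W

T_H = 91 °F → (91 − 32) × 5/9 = 32.78 °C = 305.93 K.
T_C = -159 °C → -159 + 273.15 = 114.15 K.
For a reversible cycle Q_H/Q_C = T_H/T_C, so Q_H = Q_C·T_H/T_C = 2140 × 305.93/114.15 = 5735 W.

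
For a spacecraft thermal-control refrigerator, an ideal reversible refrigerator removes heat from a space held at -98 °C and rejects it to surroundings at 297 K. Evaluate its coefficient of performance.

COP_R ≈ 1.44

T_C = -98 °C → -98 + 273.15 = 175.15 K.
For a reversible refrigerator, COP_R = T_C/(T_H − T_C) = 175.15/(297.00 − 175.15) = 1.44.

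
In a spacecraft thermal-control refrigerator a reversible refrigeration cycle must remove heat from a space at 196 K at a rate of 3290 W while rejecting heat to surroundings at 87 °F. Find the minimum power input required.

Ẇ_in ≈ 1808 W

T_H = 87 °F → (87 − 32) × 5/9 = 30.56 °C = 303.71 K.
For a reversible refrigerator, COP_R = T_C/(T_H − T_C) = 196.00/107.71 = 1.8198.
W = Q_C/COP_R = 3290/1.8198 = 1808 W.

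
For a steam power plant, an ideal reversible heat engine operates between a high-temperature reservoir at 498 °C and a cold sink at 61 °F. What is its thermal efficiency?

T_H = 498 °C → 498 + 273.15 = 771.15 K.
T_C = 61 °F → (61 − 32) × 5/9 = 16.11 °C = 289.26 K.
The Carnot efficiency is η = 1 − T_C/T_H = 1 − 289.26/771.15 = 0.6249.

η ≈ 0.6249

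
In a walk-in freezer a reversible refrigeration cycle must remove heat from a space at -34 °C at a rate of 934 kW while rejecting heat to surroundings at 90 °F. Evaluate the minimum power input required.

T_H = 90 °F → (90 − 32) × 5/9 = 32.22 °C = 305.37 K.
T_C = -34 °C → -34 + 273.15 = 239.15 K.
For a reversible refrigerator, COP_R = T_C/(T_H − T_C) = 239.15/66.22 = 3.6113.
W = Q_C/COP_R = 934/3.6113 = 258.6 kW.

Ẇ_in ≈ 258.6 kW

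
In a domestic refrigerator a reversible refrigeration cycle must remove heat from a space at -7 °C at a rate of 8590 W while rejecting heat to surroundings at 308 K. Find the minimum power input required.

T_C = -7 °C → -7 + 273.15 = 266.15 K.
The reversible coefficient of performance is COP_R = T_C/(T_H − T_C) = 266.15/41.85 = 6.3596.
W = Q_C/COP_R = 8590/6.3596 = 1351 W.

Ẇ_in ≈ 1351 W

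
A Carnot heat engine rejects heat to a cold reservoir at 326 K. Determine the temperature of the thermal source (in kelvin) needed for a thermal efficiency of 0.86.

From η = 1 − T_C/T_H, solving for T_H gives T_H = T_C/(1 − η) = 326.00/(1 − 0.86) = 2330 K.

T_H ≈ 2330 K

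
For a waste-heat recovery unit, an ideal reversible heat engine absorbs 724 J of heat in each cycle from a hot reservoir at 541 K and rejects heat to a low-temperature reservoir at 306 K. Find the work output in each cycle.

W ≈ 314 J

Since the cycle is reversible, η = 1 − T_C/T_H = 1 − 306.00/541.00 = 0.4344.
W = η·Q_H = 0.4344 × 724 = 314 J.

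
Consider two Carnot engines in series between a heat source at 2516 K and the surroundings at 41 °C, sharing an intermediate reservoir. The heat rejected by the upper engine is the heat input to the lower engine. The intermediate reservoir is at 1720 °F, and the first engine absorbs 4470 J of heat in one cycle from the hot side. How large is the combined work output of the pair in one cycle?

W_total ≈ 3910 J

T_C = 41 °C → 41 + 273.15 = 314.15 K.
Two reversible stages in series are equivalent to a single Carnot engine between T_H and T_C, so η_total = 1 − T_C/T_H = 1 − 314.15/2516.00 = 0.8751.
W_total = η_total · Q_H = 0.8751 × 4470 = 3910 J.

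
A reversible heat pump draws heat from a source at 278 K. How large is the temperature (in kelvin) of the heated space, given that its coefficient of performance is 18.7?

T_H ≈ 293.7 K

COP_HP = T_H/(T_H − T_C) ⇒ T_H = T_C·COP_HP/(COP_HP − 1) = 278.00 × 18.7/(18.7 − 1) = 293.7 K.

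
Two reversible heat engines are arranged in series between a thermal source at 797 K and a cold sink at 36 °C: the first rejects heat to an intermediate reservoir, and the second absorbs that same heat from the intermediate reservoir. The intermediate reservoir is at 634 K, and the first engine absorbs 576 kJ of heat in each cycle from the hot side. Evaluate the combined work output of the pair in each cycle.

W_total ≈ 352.6 kJ

T_C = 36 °C → 36 + 273.15 = 309.15 K.
Two reversible stages in series are equivalent to a single Carnot engine between T_H and T_C, so η_total = 1 − T_C/T_H = 1 − 309.15/797.00 = 0.6121.
W_total = η_total · Q_H = 0.6121 × 576 = 352.6 kJ.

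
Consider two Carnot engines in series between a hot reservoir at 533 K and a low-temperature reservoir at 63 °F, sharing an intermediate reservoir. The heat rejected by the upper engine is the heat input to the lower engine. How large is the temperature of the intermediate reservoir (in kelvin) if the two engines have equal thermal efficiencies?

T_m ≈ 393.4 K

T_C = 63 °F → (63 − 32) × 5/9 = 17.22 °C = 290.37 K.
Equal efficiencies require 1 − T_m/T_H = 1 − T_C/T_m, i.e. T_m/T_H = T_C/T_m, so T_m = √(T_H·T_C) = √(533.00 × 290.37) = 393.4 K.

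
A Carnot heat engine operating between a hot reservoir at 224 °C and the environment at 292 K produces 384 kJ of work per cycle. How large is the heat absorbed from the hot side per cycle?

T_H = 224 °C → 224 + 273.15 = 497.15 K.
Since the cycle is reversible, η = 1 − T_C/T_H = 1 − 292.00/497.15 = 0.4127.
Q_H = W/η = 384/0.4127 = 930.6 kJ.

Q_H ≈ 930.6 kJ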